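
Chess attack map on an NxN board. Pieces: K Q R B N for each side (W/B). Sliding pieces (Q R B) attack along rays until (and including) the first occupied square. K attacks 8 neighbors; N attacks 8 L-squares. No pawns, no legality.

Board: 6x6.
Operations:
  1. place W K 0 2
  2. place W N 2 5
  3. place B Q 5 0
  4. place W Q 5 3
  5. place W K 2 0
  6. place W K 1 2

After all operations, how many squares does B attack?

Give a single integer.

Op 1: place WK@(0,2)
Op 2: place WN@(2,5)
Op 3: place BQ@(5,0)
Op 4: place WQ@(5,3)
Op 5: place WK@(2,0)
Op 6: place WK@(1,2)
Per-piece attacks for B:
  BQ@(5,0): attacks (5,1) (5,2) (5,3) (4,0) (3,0) (2,0) (4,1) (3,2) (2,3) (1,4) (0,5) [ray(0,1) blocked at (5,3); ray(-1,0) blocked at (2,0)]
Union (11 distinct): (0,5) (1,4) (2,0) (2,3) (3,0) (3,2) (4,0) (4,1) (5,1) (5,2) (5,3)

Answer: 11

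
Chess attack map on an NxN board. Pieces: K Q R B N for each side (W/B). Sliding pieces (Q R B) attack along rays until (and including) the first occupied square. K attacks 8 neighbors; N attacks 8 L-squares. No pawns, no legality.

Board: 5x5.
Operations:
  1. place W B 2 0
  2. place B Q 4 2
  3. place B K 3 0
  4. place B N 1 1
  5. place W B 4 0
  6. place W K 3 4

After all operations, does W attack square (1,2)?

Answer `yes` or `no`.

Answer: no

Derivation:
Op 1: place WB@(2,0)
Op 2: place BQ@(4,2)
Op 3: place BK@(3,0)
Op 4: place BN@(1,1)
Op 5: place WB@(4,0)
Op 6: place WK@(3,4)
Per-piece attacks for W:
  WB@(2,0): attacks (3,1) (4,2) (1,1) [ray(1,1) blocked at (4,2); ray(-1,1) blocked at (1,1)]
  WK@(3,4): attacks (3,3) (4,4) (2,4) (4,3) (2,3)
  WB@(4,0): attacks (3,1) (2,2) (1,3) (0,4)
W attacks (1,2): no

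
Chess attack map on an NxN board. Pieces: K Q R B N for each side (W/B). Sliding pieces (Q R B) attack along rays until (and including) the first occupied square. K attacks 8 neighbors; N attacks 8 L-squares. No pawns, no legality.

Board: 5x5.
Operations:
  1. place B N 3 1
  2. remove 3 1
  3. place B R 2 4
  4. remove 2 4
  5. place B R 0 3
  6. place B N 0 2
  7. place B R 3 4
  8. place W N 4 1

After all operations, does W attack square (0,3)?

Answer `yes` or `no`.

Answer: no

Derivation:
Op 1: place BN@(3,1)
Op 2: remove (3,1)
Op 3: place BR@(2,4)
Op 4: remove (2,4)
Op 5: place BR@(0,3)
Op 6: place BN@(0,2)
Op 7: place BR@(3,4)
Op 8: place WN@(4,1)
Per-piece attacks for W:
  WN@(4,1): attacks (3,3) (2,2) (2,0)
W attacks (0,3): no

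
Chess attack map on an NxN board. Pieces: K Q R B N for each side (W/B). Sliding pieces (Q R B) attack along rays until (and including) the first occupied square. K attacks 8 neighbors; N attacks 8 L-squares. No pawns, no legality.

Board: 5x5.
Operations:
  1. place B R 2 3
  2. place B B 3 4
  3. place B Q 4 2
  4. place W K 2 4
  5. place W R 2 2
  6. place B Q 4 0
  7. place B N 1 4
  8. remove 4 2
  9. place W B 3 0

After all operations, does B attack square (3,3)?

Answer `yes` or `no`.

Op 1: place BR@(2,3)
Op 2: place BB@(3,4)
Op 3: place BQ@(4,2)
Op 4: place WK@(2,4)
Op 5: place WR@(2,2)
Op 6: place BQ@(4,0)
Op 7: place BN@(1,4)
Op 8: remove (4,2)
Op 9: place WB@(3,0)
Per-piece attacks for B:
  BN@(1,4): attacks (2,2) (3,3) (0,2)
  BR@(2,3): attacks (2,4) (2,2) (3,3) (4,3) (1,3) (0,3) [ray(0,1) blocked at (2,4); ray(0,-1) blocked at (2,2)]
  BB@(3,4): attacks (4,3) (2,3) [ray(-1,-1) blocked at (2,3)]
  BQ@(4,0): attacks (4,1) (4,2) (4,3) (4,4) (3,0) (3,1) (2,2) [ray(-1,0) blocked at (3,0); ray(-1,1) blocked at (2,2)]
B attacks (3,3): yes

Answer: yes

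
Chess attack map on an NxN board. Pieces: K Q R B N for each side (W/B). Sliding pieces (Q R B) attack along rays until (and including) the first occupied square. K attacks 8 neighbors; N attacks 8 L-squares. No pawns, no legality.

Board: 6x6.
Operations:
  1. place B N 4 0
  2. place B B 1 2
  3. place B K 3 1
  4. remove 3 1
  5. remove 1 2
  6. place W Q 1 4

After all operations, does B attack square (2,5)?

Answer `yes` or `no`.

Op 1: place BN@(4,0)
Op 2: place BB@(1,2)
Op 3: place BK@(3,1)
Op 4: remove (3,1)
Op 5: remove (1,2)
Op 6: place WQ@(1,4)
Per-piece attacks for B:
  BN@(4,0): attacks (5,2) (3,2) (2,1)
B attacks (2,5): no

Answer: no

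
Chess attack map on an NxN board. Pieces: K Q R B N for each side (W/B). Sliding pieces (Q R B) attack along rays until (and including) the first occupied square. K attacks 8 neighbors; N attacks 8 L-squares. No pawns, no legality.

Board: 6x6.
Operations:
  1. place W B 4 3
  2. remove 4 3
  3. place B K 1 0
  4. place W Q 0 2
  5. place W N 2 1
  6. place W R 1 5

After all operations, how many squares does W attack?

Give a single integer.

Answer: 23

Derivation:
Op 1: place WB@(4,3)
Op 2: remove (4,3)
Op 3: place BK@(1,0)
Op 4: place WQ@(0,2)
Op 5: place WN@(2,1)
Op 6: place WR@(1,5)
Per-piece attacks for W:
  WQ@(0,2): attacks (0,3) (0,4) (0,5) (0,1) (0,0) (1,2) (2,2) (3,2) (4,2) (5,2) (1,3) (2,4) (3,5) (1,1) (2,0)
  WR@(1,5): attacks (1,4) (1,3) (1,2) (1,1) (1,0) (2,5) (3,5) (4,5) (5,5) (0,5) [ray(0,-1) blocked at (1,0)]
  WN@(2,1): attacks (3,3) (4,2) (1,3) (0,2) (4,0) (0,0)
Union (23 distinct): (0,0) (0,1) (0,2) (0,3) (0,4) (0,5) (1,0) (1,1) (1,2) (1,3) (1,4) (2,0) (2,2) (2,4) (2,5) (3,2) (3,3) (3,5) (4,0) (4,2) (4,5) (5,2) (5,5)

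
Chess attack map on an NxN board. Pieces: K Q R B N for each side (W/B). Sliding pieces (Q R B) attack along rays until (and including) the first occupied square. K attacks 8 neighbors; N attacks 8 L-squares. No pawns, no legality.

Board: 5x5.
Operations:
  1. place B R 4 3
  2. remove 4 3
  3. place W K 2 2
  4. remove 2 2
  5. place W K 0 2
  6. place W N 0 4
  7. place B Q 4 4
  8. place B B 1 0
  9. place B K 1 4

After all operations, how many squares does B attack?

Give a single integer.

Answer: 18

Derivation:
Op 1: place BR@(4,3)
Op 2: remove (4,3)
Op 3: place WK@(2,2)
Op 4: remove (2,2)
Op 5: place WK@(0,2)
Op 6: place WN@(0,4)
Op 7: place BQ@(4,4)
Op 8: place BB@(1,0)
Op 9: place BK@(1,4)
Per-piece attacks for B:
  BB@(1,0): attacks (2,1) (3,2) (4,3) (0,1)
  BK@(1,4): attacks (1,3) (2,4) (0,4) (2,3) (0,3)
  BQ@(4,4): attacks (4,3) (4,2) (4,1) (4,0) (3,4) (2,4) (1,4) (3,3) (2,2) (1,1) (0,0) [ray(-1,0) blocked at (1,4)]
Union (18 distinct): (0,0) (0,1) (0,3) (0,4) (1,1) (1,3) (1,4) (2,1) (2,2) (2,3) (2,4) (3,2) (3,3) (3,4) (4,0) (4,1) (4,2) (4,3)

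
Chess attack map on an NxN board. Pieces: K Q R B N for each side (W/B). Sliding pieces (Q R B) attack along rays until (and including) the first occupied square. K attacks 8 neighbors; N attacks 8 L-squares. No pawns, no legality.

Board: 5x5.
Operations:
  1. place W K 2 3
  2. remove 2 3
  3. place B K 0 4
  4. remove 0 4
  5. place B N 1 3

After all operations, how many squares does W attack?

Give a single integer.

Op 1: place WK@(2,3)
Op 2: remove (2,3)
Op 3: place BK@(0,4)
Op 4: remove (0,4)
Op 5: place BN@(1,3)
Per-piece attacks for W:
Union (0 distinct): (none)

Answer: 0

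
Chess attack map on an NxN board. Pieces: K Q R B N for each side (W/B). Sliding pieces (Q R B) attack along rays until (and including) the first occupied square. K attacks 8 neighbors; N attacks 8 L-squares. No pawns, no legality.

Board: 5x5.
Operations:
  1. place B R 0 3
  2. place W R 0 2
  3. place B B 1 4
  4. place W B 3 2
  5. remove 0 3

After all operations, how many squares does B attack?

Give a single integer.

Op 1: place BR@(0,3)
Op 2: place WR@(0,2)
Op 3: place BB@(1,4)
Op 4: place WB@(3,2)
Op 5: remove (0,3)
Per-piece attacks for B:
  BB@(1,4): attacks (2,3) (3,2) (0,3) [ray(1,-1) blocked at (3,2)]
Union (3 distinct): (0,3) (2,3) (3,2)

Answer: 3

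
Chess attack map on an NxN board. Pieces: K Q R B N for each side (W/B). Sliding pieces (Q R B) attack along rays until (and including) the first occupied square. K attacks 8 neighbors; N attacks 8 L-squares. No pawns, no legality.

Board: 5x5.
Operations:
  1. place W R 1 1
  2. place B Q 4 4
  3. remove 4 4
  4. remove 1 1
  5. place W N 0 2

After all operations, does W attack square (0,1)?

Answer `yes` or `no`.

Op 1: place WR@(1,1)
Op 2: place BQ@(4,4)
Op 3: remove (4,4)
Op 4: remove (1,1)
Op 5: place WN@(0,2)
Per-piece attacks for W:
  WN@(0,2): attacks (1,4) (2,3) (1,0) (2,1)
W attacks (0,1): no

Answer: no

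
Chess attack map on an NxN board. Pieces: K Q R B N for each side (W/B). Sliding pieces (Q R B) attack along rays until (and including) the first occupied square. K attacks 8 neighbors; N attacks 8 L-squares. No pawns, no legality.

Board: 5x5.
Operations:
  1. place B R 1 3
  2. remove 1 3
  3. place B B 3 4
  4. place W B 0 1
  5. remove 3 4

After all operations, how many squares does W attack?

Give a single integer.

Answer: 4

Derivation:
Op 1: place BR@(1,3)
Op 2: remove (1,3)
Op 3: place BB@(3,4)
Op 4: place WB@(0,1)
Op 5: remove (3,4)
Per-piece attacks for W:
  WB@(0,1): attacks (1,2) (2,3) (3,4) (1,0)
Union (4 distinct): (1,0) (1,2) (2,3) (3,4)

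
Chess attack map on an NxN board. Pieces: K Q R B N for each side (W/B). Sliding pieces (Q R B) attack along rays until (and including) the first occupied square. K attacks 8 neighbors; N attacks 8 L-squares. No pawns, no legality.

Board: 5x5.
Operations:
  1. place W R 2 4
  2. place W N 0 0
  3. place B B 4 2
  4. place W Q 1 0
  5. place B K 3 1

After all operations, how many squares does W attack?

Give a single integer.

Op 1: place WR@(2,4)
Op 2: place WN@(0,0)
Op 3: place BB@(4,2)
Op 4: place WQ@(1,0)
Op 5: place BK@(3,1)
Per-piece attacks for W:
  WN@(0,0): attacks (1,2) (2,1)
  WQ@(1,0): attacks (1,1) (1,2) (1,3) (1,4) (2,0) (3,0) (4,0) (0,0) (2,1) (3,2) (4,3) (0,1) [ray(-1,0) blocked at (0,0)]
  WR@(2,4): attacks (2,3) (2,2) (2,1) (2,0) (3,4) (4,4) (1,4) (0,4)
Union (17 distinct): (0,0) (0,1) (0,4) (1,1) (1,2) (1,3) (1,4) (2,0) (2,1) (2,2) (2,3) (3,0) (3,2) (3,4) (4,0) (4,3) (4,4)

Answer: 17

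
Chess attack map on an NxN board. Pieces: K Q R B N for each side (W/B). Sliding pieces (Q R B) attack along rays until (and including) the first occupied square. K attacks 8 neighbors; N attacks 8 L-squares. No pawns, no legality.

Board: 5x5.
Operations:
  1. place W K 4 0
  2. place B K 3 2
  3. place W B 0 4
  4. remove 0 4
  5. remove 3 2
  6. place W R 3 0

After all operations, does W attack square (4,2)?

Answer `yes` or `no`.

Answer: no

Derivation:
Op 1: place WK@(4,0)
Op 2: place BK@(3,2)
Op 3: place WB@(0,4)
Op 4: remove (0,4)
Op 5: remove (3,2)
Op 6: place WR@(3,0)
Per-piece attacks for W:
  WR@(3,0): attacks (3,1) (3,2) (3,3) (3,4) (4,0) (2,0) (1,0) (0,0) [ray(1,0) blocked at (4,0)]
  WK@(4,0): attacks (4,1) (3,0) (3,1)
W attacks (4,2): no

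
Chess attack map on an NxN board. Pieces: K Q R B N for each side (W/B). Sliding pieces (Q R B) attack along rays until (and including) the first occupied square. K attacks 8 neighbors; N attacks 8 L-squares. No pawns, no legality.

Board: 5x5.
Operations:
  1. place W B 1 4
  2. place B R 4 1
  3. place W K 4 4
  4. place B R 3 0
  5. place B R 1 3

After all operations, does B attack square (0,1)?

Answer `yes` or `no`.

Answer: yes

Derivation:
Op 1: place WB@(1,4)
Op 2: place BR@(4,1)
Op 3: place WK@(4,4)
Op 4: place BR@(3,0)
Op 5: place BR@(1,3)
Per-piece attacks for B:
  BR@(1,3): attacks (1,4) (1,2) (1,1) (1,0) (2,3) (3,3) (4,3) (0,3) [ray(0,1) blocked at (1,4)]
  BR@(3,0): attacks (3,1) (3,2) (3,3) (3,4) (4,0) (2,0) (1,0) (0,0)
  BR@(4,1): attacks (4,2) (4,3) (4,4) (4,0) (3,1) (2,1) (1,1) (0,1) [ray(0,1) blocked at (4,4)]
B attacks (0,1): yes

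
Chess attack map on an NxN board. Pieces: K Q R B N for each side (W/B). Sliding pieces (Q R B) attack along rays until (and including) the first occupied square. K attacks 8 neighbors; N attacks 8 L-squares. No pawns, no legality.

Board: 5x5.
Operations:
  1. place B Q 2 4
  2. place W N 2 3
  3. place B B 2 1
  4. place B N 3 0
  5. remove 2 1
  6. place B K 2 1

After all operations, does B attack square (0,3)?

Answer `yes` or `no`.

Op 1: place BQ@(2,4)
Op 2: place WN@(2,3)
Op 3: place BB@(2,1)
Op 4: place BN@(3,0)
Op 5: remove (2,1)
Op 6: place BK@(2,1)
Per-piece attacks for B:
  BK@(2,1): attacks (2,2) (2,0) (3,1) (1,1) (3,2) (3,0) (1,2) (1,0)
  BQ@(2,4): attacks (2,3) (3,4) (4,4) (1,4) (0,4) (3,3) (4,2) (1,3) (0,2) [ray(0,-1) blocked at (2,3)]
  BN@(3,0): attacks (4,2) (2,2) (1,1)
B attacks (0,3): no

Answer: no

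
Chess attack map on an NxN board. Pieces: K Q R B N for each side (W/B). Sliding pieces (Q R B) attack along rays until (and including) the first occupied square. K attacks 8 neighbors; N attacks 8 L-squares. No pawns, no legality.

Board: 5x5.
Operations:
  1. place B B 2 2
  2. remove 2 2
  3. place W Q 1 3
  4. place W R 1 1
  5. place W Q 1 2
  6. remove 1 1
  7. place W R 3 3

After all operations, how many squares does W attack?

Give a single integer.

Answer: 21

Derivation:
Op 1: place BB@(2,2)
Op 2: remove (2,2)
Op 3: place WQ@(1,3)
Op 4: place WR@(1,1)
Op 5: place WQ@(1,2)
Op 6: remove (1,1)
Op 7: place WR@(3,3)
Per-piece attacks for W:
  WQ@(1,2): attacks (1,3) (1,1) (1,0) (2,2) (3,2) (4,2) (0,2) (2,3) (3,4) (2,1) (3,0) (0,3) (0,1) [ray(0,1) blocked at (1,3)]
  WQ@(1,3): attacks (1,4) (1,2) (2,3) (3,3) (0,3) (2,4) (2,2) (3,1) (4,0) (0,4) (0,2) [ray(0,-1) blocked at (1,2); ray(1,0) blocked at (3,3)]
  WR@(3,3): attacks (3,4) (3,2) (3,1) (3,0) (4,3) (2,3) (1,3) [ray(-1,0) blocked at (1,3)]
Union (21 distinct): (0,1) (0,2) (0,3) (0,4) (1,0) (1,1) (1,2) (1,3) (1,4) (2,1) (2,2) (2,3) (2,4) (3,0) (3,1) (3,2) (3,3) (3,4) (4,0) (4,2) (4,3)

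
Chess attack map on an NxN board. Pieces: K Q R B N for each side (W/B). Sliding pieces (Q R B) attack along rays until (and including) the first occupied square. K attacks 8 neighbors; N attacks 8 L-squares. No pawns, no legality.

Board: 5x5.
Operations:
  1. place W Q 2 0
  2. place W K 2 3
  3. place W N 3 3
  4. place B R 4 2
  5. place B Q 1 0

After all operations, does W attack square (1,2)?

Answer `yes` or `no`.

Answer: yes

Derivation:
Op 1: place WQ@(2,0)
Op 2: place WK@(2,3)
Op 3: place WN@(3,3)
Op 4: place BR@(4,2)
Op 5: place BQ@(1,0)
Per-piece attacks for W:
  WQ@(2,0): attacks (2,1) (2,2) (2,3) (3,0) (4,0) (1,0) (3,1) (4,2) (1,1) (0,2) [ray(0,1) blocked at (2,3); ray(-1,0) blocked at (1,0); ray(1,1) blocked at (4,2)]
  WK@(2,3): attacks (2,4) (2,2) (3,3) (1,3) (3,4) (3,2) (1,4) (1,2)
  WN@(3,3): attacks (1,4) (4,1) (2,1) (1,2)
W attacks (1,2): yes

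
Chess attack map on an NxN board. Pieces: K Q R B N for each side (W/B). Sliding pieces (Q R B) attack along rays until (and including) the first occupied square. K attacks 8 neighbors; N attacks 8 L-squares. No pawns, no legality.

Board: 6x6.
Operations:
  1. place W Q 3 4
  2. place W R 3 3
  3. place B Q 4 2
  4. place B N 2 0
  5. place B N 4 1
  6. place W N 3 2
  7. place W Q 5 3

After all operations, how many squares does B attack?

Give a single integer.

Answer: 14

Derivation:
Op 1: place WQ@(3,4)
Op 2: place WR@(3,3)
Op 3: place BQ@(4,2)
Op 4: place BN@(2,0)
Op 5: place BN@(4,1)
Op 6: place WN@(3,2)
Op 7: place WQ@(5,3)
Per-piece attacks for B:
  BN@(2,0): attacks (3,2) (4,1) (1,2) (0,1)
  BN@(4,1): attacks (5,3) (3,3) (2,2) (2,0)
  BQ@(4,2): attacks (4,3) (4,4) (4,5) (4,1) (5,2) (3,2) (5,3) (5,1) (3,3) (3,1) (2,0) [ray(0,-1) blocked at (4,1); ray(-1,0) blocked at (3,2); ray(1,1) blocked at (5,3); ray(-1,1) blocked at (3,3); ray(-1,-1) blocked at (2,0)]
Union (14 distinct): (0,1) (1,2) (2,0) (2,2) (3,1) (3,2) (3,3) (4,1) (4,3) (4,4) (4,5) (5,1) (5,2) (5,3)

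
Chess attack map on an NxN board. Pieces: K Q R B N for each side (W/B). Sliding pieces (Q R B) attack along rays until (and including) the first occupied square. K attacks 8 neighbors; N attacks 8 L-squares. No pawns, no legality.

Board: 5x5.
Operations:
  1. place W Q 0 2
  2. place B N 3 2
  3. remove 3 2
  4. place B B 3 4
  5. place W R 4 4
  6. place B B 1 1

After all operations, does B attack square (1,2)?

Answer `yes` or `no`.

Answer: yes

Derivation:
Op 1: place WQ@(0,2)
Op 2: place BN@(3,2)
Op 3: remove (3,2)
Op 4: place BB@(3,4)
Op 5: place WR@(4,4)
Op 6: place BB@(1,1)
Per-piece attacks for B:
  BB@(1,1): attacks (2,2) (3,3) (4,4) (2,0) (0,2) (0,0) [ray(1,1) blocked at (4,4); ray(-1,1) blocked at (0,2)]
  BB@(3,4): attacks (4,3) (2,3) (1,2) (0,1)
B attacks (1,2): yes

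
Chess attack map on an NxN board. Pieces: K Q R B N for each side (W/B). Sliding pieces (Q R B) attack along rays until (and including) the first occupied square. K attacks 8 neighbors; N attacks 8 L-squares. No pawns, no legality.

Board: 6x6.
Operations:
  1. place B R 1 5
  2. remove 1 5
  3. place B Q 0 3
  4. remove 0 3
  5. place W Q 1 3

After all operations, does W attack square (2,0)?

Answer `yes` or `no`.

Op 1: place BR@(1,5)
Op 2: remove (1,5)
Op 3: place BQ@(0,3)
Op 4: remove (0,3)
Op 5: place WQ@(1,3)
Per-piece attacks for W:
  WQ@(1,3): attacks (1,4) (1,5) (1,2) (1,1) (1,0) (2,3) (3,3) (4,3) (5,3) (0,3) (2,4) (3,5) (2,2) (3,1) (4,0) (0,4) (0,2)
W attacks (2,0): no

Answer: no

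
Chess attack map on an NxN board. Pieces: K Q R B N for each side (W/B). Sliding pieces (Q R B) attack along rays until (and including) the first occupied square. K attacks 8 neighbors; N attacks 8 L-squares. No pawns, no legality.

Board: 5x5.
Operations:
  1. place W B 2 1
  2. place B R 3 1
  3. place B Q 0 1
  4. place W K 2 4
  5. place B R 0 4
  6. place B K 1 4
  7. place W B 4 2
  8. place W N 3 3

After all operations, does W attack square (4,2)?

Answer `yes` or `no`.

Op 1: place WB@(2,1)
Op 2: place BR@(3,1)
Op 3: place BQ@(0,1)
Op 4: place WK@(2,4)
Op 5: place BR@(0,4)
Op 6: place BK@(1,4)
Op 7: place WB@(4,2)
Op 8: place WN@(3,3)
Per-piece attacks for W:
  WB@(2,1): attacks (3,2) (4,3) (3,0) (1,2) (0,3) (1,0)
  WK@(2,4): attacks (2,3) (3,4) (1,4) (3,3) (1,3)
  WN@(3,3): attacks (1,4) (4,1) (2,1) (1,2)
  WB@(4,2): attacks (3,3) (3,1) [ray(-1,1) blocked at (3,3); ray(-1,-1) blocked at (3,1)]
W attacks (4,2): no

Answer: no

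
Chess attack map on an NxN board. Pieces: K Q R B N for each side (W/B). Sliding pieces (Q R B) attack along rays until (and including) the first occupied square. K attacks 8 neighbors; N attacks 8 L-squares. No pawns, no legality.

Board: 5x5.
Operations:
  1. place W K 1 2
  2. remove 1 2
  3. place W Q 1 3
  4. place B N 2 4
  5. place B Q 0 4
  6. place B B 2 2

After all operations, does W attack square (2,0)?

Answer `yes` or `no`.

Op 1: place WK@(1,2)
Op 2: remove (1,2)
Op 3: place WQ@(1,3)
Op 4: place BN@(2,4)
Op 5: place BQ@(0,4)
Op 6: place BB@(2,2)
Per-piece attacks for W:
  WQ@(1,3): attacks (1,4) (1,2) (1,1) (1,0) (2,3) (3,3) (4,3) (0,3) (2,4) (2,2) (0,4) (0,2) [ray(1,1) blocked at (2,4); ray(1,-1) blocked at (2,2); ray(-1,1) blocked at (0,4)]
W attacks (2,0): no

Answer: no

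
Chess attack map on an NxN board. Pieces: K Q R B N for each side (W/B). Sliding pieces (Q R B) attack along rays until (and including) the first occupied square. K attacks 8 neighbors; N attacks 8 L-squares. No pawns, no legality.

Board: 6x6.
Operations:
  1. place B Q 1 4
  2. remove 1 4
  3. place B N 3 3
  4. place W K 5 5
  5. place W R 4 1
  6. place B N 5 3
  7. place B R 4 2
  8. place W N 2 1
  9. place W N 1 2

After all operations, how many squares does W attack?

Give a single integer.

Op 1: place BQ@(1,4)
Op 2: remove (1,4)
Op 3: place BN@(3,3)
Op 4: place WK@(5,5)
Op 5: place WR@(4,1)
Op 6: place BN@(5,3)
Op 7: place BR@(4,2)
Op 8: place WN@(2,1)
Op 9: place WN@(1,2)
Per-piece attacks for W:
  WN@(1,2): attacks (2,4) (3,3) (0,4) (2,0) (3,1) (0,0)
  WN@(2,1): attacks (3,3) (4,2) (1,3) (0,2) (4,0) (0,0)
  WR@(4,1): attacks (4,2) (4,0) (5,1) (3,1) (2,1) [ray(0,1) blocked at (4,2); ray(-1,0) blocked at (2,1)]
  WK@(5,5): attacks (5,4) (4,5) (4,4)
Union (15 distinct): (0,0) (0,2) (0,4) (1,3) (2,0) (2,1) (2,4) (3,1) (3,3) (4,0) (4,2) (4,4) (4,5) (5,1) (5,4)

Answer: 15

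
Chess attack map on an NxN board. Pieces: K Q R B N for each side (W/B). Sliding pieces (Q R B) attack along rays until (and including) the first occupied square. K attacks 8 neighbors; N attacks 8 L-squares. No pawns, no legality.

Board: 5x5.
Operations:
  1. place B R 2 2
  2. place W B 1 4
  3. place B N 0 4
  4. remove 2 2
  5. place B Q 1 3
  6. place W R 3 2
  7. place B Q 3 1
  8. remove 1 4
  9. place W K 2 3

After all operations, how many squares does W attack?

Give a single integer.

Answer: 11

Derivation:
Op 1: place BR@(2,2)
Op 2: place WB@(1,4)
Op 3: place BN@(0,4)
Op 4: remove (2,2)
Op 5: place BQ@(1,3)
Op 6: place WR@(3,2)
Op 7: place BQ@(3,1)
Op 8: remove (1,4)
Op 9: place WK@(2,3)
Per-piece attacks for W:
  WK@(2,3): attacks (2,4) (2,2) (3,3) (1,3) (3,4) (3,2) (1,4) (1,2)
  WR@(3,2): attacks (3,3) (3,4) (3,1) (4,2) (2,2) (1,2) (0,2) [ray(0,-1) blocked at (3,1)]
Union (11 distinct): (0,2) (1,2) (1,3) (1,4) (2,2) (2,4) (3,1) (3,2) (3,3) (3,4) (4,2)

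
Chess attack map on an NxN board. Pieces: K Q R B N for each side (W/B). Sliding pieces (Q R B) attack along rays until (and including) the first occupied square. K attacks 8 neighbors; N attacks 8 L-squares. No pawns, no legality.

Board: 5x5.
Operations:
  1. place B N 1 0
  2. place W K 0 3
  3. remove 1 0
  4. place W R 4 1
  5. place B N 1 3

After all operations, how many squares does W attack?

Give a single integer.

Op 1: place BN@(1,0)
Op 2: place WK@(0,3)
Op 3: remove (1,0)
Op 4: place WR@(4,1)
Op 5: place BN@(1,3)
Per-piece attacks for W:
  WK@(0,3): attacks (0,4) (0,2) (1,3) (1,4) (1,2)
  WR@(4,1): attacks (4,2) (4,3) (4,4) (4,0) (3,1) (2,1) (1,1) (0,1)
Union (13 distinct): (0,1) (0,2) (0,4) (1,1) (1,2) (1,3) (1,4) (2,1) (3,1) (4,0) (4,2) (4,3) (4,4)

Answer: 13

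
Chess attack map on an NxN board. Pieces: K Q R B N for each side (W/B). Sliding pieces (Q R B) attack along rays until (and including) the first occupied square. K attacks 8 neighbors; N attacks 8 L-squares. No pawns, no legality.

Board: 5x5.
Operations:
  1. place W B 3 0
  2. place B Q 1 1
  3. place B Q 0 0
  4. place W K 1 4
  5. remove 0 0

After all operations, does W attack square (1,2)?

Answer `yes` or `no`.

Answer: yes

Derivation:
Op 1: place WB@(3,0)
Op 2: place BQ@(1,1)
Op 3: place BQ@(0,0)
Op 4: place WK@(1,4)
Op 5: remove (0,0)
Per-piece attacks for W:
  WK@(1,4): attacks (1,3) (2,4) (0,4) (2,3) (0,3)
  WB@(3,0): attacks (4,1) (2,1) (1,2) (0,3)
W attacks (1,2): yes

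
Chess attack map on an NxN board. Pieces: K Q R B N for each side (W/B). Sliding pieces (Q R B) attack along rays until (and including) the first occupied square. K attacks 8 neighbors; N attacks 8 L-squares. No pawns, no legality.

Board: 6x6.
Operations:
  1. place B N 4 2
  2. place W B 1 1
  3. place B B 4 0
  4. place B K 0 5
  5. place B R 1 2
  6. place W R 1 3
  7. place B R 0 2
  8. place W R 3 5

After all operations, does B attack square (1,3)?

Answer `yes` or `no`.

Answer: yes

Derivation:
Op 1: place BN@(4,2)
Op 2: place WB@(1,1)
Op 3: place BB@(4,0)
Op 4: place BK@(0,5)
Op 5: place BR@(1,2)
Op 6: place WR@(1,3)
Op 7: place BR@(0,2)
Op 8: place WR@(3,5)
Per-piece attacks for B:
  BR@(0,2): attacks (0,3) (0,4) (0,5) (0,1) (0,0) (1,2) [ray(0,1) blocked at (0,5); ray(1,0) blocked at (1,2)]
  BK@(0,5): attacks (0,4) (1,5) (1,4)
  BR@(1,2): attacks (1,3) (1,1) (2,2) (3,2) (4,2) (0,2) [ray(0,1) blocked at (1,3); ray(0,-1) blocked at (1,1); ray(1,0) blocked at (4,2); ray(-1,0) blocked at (0,2)]
  BB@(4,0): attacks (5,1) (3,1) (2,2) (1,3) [ray(-1,1) blocked at (1,3)]
  BN@(4,2): attacks (5,4) (3,4) (2,3) (5,0) (3,0) (2,1)
B attacks (1,3): yes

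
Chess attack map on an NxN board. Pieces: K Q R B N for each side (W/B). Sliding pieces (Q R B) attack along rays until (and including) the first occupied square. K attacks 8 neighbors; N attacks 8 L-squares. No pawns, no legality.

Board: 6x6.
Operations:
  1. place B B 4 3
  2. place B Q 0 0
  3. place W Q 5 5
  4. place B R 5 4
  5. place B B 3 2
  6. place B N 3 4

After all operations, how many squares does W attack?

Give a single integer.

Op 1: place BB@(4,3)
Op 2: place BQ@(0,0)
Op 3: place WQ@(5,5)
Op 4: place BR@(5,4)
Op 5: place BB@(3,2)
Op 6: place BN@(3,4)
Per-piece attacks for W:
  WQ@(5,5): attacks (5,4) (4,5) (3,5) (2,5) (1,5) (0,5) (4,4) (3,3) (2,2) (1,1) (0,0) [ray(0,-1) blocked at (5,4); ray(-1,-1) blocked at (0,0)]
Union (11 distinct): (0,0) (0,5) (1,1) (1,5) (2,2) (2,5) (3,3) (3,5) (4,4) (4,5) (5,4)

Answer: 11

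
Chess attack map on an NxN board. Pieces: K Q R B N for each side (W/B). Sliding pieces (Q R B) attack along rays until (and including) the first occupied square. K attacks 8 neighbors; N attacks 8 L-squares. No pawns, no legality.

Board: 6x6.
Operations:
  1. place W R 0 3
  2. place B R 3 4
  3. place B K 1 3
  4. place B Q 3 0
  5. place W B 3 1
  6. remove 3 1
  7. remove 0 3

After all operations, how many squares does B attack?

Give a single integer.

Answer: 24

Derivation:
Op 1: place WR@(0,3)
Op 2: place BR@(3,4)
Op 3: place BK@(1,3)
Op 4: place BQ@(3,0)
Op 5: place WB@(3,1)
Op 6: remove (3,1)
Op 7: remove (0,3)
Per-piece attacks for B:
  BK@(1,3): attacks (1,4) (1,2) (2,3) (0,3) (2,4) (2,2) (0,4) (0,2)
  BQ@(3,0): attacks (3,1) (3,2) (3,3) (3,4) (4,0) (5,0) (2,0) (1,0) (0,0) (4,1) (5,2) (2,1) (1,2) (0,3) [ray(0,1) blocked at (3,4)]
  BR@(3,4): attacks (3,5) (3,3) (3,2) (3,1) (3,0) (4,4) (5,4) (2,4) (1,4) (0,4) [ray(0,-1) blocked at (3,0)]
Union (24 distinct): (0,0) (0,2) (0,3) (0,4) (1,0) (1,2) (1,4) (2,0) (2,1) (2,2) (2,3) (2,4) (3,0) (3,1) (3,2) (3,3) (3,4) (3,5) (4,0) (4,1) (4,4) (5,0) (5,2) (5,4)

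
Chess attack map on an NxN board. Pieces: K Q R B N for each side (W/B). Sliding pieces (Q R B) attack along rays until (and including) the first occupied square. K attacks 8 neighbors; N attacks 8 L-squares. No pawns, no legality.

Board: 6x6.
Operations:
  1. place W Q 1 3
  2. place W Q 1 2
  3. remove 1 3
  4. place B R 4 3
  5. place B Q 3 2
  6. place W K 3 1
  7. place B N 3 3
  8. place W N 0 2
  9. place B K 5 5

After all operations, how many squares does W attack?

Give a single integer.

Answer: 19

Derivation:
Op 1: place WQ@(1,3)
Op 2: place WQ@(1,2)
Op 3: remove (1,3)
Op 4: place BR@(4,3)
Op 5: place BQ@(3,2)
Op 6: place WK@(3,1)
Op 7: place BN@(3,3)
Op 8: place WN@(0,2)
Op 9: place BK@(5,5)
Per-piece attacks for W:
  WN@(0,2): attacks (1,4) (2,3) (1,0) (2,1)
  WQ@(1,2): attacks (1,3) (1,4) (1,5) (1,1) (1,0) (2,2) (3,2) (0,2) (2,3) (3,4) (4,5) (2,1) (3,0) (0,3) (0,1) [ray(1,0) blocked at (3,2); ray(-1,0) blocked at (0,2)]
  WK@(3,1): attacks (3,2) (3,0) (4,1) (2,1) (4,2) (4,0) (2,2) (2,0)
Union (19 distinct): (0,1) (0,2) (0,3) (1,0) (1,1) (1,3) (1,4) (1,5) (2,0) (2,1) (2,2) (2,3) (3,0) (3,2) (3,4) (4,0) (4,1) (4,2) (4,5)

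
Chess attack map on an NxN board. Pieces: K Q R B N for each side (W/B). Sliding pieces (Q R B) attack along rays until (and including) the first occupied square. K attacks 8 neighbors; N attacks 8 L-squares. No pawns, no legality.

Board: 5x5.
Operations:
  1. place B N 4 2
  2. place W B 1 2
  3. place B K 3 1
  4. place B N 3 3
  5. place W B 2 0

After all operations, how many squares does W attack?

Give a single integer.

Op 1: place BN@(4,2)
Op 2: place WB@(1,2)
Op 3: place BK@(3,1)
Op 4: place BN@(3,3)
Op 5: place WB@(2,0)
Per-piece attacks for W:
  WB@(1,2): attacks (2,3) (3,4) (2,1) (3,0) (0,3) (0,1)
  WB@(2,0): attacks (3,1) (1,1) (0,2) [ray(1,1) blocked at (3,1)]
Union (9 distinct): (0,1) (0,2) (0,3) (1,1) (2,1) (2,3) (3,0) (3,1) (3,4)

Answer: 9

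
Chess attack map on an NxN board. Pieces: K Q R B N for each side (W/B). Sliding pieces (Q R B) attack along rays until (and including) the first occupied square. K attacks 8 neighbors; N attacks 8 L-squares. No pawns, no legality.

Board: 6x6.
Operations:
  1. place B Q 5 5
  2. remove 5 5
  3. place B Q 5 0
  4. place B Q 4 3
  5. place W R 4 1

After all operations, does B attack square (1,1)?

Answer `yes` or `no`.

Op 1: place BQ@(5,5)
Op 2: remove (5,5)
Op 3: place BQ@(5,0)
Op 4: place BQ@(4,3)
Op 5: place WR@(4,1)
Per-piece attacks for B:
  BQ@(4,3): attacks (4,4) (4,5) (4,2) (4,1) (5,3) (3,3) (2,3) (1,3) (0,3) (5,4) (5,2) (3,4) (2,5) (3,2) (2,1) (1,0) [ray(0,-1) blocked at (4,1)]
  BQ@(5,0): attacks (5,1) (5,2) (5,3) (5,4) (5,5) (4,0) (3,0) (2,0) (1,0) (0,0) (4,1) [ray(-1,1) blocked at (4,1)]
B attacks (1,1): no

Answer: no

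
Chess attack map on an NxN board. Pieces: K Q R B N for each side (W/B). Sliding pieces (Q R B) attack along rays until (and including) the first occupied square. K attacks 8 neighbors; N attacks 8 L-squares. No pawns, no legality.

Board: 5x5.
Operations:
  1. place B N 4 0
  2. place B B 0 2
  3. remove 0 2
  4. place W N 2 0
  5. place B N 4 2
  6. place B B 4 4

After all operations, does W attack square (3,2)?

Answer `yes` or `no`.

Op 1: place BN@(4,0)
Op 2: place BB@(0,2)
Op 3: remove (0,2)
Op 4: place WN@(2,0)
Op 5: place BN@(4,2)
Op 6: place BB@(4,4)
Per-piece attacks for W:
  WN@(2,0): attacks (3,2) (4,1) (1,2) (0,1)
W attacks (3,2): yes

Answer: yes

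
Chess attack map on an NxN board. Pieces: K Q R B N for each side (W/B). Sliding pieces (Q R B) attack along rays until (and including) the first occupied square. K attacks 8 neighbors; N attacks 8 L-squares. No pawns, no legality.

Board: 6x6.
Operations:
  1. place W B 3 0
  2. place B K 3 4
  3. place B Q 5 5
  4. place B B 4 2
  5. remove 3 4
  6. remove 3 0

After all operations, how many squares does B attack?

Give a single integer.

Op 1: place WB@(3,0)
Op 2: place BK@(3,4)
Op 3: place BQ@(5,5)
Op 4: place BB@(4,2)
Op 5: remove (3,4)
Op 6: remove (3,0)
Per-piece attacks for B:
  BB@(4,2): attacks (5,3) (5,1) (3,3) (2,4) (1,5) (3,1) (2,0)
  BQ@(5,5): attacks (5,4) (5,3) (5,2) (5,1) (5,0) (4,5) (3,5) (2,5) (1,5) (0,5) (4,4) (3,3) (2,2) (1,1) (0,0)
Union (18 distinct): (0,0) (0,5) (1,1) (1,5) (2,0) (2,2) (2,4) (2,5) (3,1) (3,3) (3,5) (4,4) (4,5) (5,0) (5,1) (5,2) (5,3) (5,4)

Answer: 18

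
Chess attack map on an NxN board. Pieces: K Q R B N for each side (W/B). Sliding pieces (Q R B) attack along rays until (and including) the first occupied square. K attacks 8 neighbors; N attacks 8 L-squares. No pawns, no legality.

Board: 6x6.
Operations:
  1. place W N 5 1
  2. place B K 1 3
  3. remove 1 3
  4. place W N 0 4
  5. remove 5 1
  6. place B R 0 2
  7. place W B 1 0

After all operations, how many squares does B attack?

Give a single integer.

Op 1: place WN@(5,1)
Op 2: place BK@(1,3)
Op 3: remove (1,3)
Op 4: place WN@(0,4)
Op 5: remove (5,1)
Op 6: place BR@(0,2)
Op 7: place WB@(1,0)
Per-piece attacks for B:
  BR@(0,2): attacks (0,3) (0,4) (0,1) (0,0) (1,2) (2,2) (3,2) (4,2) (5,2) [ray(0,1) blocked at (0,4)]
Union (9 distinct): (0,0) (0,1) (0,3) (0,4) (1,2) (2,2) (3,2) (4,2) (5,2)

Answer: 9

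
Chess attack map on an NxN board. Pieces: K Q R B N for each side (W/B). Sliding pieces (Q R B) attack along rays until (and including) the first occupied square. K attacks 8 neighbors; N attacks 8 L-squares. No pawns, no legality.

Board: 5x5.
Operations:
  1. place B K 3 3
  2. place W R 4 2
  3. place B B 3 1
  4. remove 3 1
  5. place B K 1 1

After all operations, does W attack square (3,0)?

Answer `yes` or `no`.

Answer: no

Derivation:
Op 1: place BK@(3,3)
Op 2: place WR@(4,2)
Op 3: place BB@(3,1)
Op 4: remove (3,1)
Op 5: place BK@(1,1)
Per-piece attacks for W:
  WR@(4,2): attacks (4,3) (4,4) (4,1) (4,0) (3,2) (2,2) (1,2) (0,2)
W attacks (3,0): no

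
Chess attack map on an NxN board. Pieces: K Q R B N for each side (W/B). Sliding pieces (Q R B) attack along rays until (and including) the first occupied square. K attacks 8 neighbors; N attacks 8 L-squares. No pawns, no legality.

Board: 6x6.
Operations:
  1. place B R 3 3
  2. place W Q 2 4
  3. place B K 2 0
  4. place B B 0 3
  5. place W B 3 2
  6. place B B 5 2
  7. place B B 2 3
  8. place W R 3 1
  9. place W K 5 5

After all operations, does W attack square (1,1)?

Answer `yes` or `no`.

Op 1: place BR@(3,3)
Op 2: place WQ@(2,4)
Op 3: place BK@(2,0)
Op 4: place BB@(0,3)
Op 5: place WB@(3,2)
Op 6: place BB@(5,2)
Op 7: place BB@(2,3)
Op 8: place WR@(3,1)
Op 9: place WK@(5,5)
Per-piece attacks for W:
  WQ@(2,4): attacks (2,5) (2,3) (3,4) (4,4) (5,4) (1,4) (0,4) (3,5) (3,3) (1,5) (1,3) (0,2) [ray(0,-1) blocked at (2,3); ray(1,-1) blocked at (3,3)]
  WR@(3,1): attacks (3,2) (3,0) (4,1) (5,1) (2,1) (1,1) (0,1) [ray(0,1) blocked at (3,2)]
  WB@(3,2): attacks (4,3) (5,4) (4,1) (5,0) (2,3) (2,1) (1,0) [ray(-1,1) blocked at (2,3)]
  WK@(5,5): attacks (5,4) (4,5) (4,4)
W attacks (1,1): yes

Answer: yes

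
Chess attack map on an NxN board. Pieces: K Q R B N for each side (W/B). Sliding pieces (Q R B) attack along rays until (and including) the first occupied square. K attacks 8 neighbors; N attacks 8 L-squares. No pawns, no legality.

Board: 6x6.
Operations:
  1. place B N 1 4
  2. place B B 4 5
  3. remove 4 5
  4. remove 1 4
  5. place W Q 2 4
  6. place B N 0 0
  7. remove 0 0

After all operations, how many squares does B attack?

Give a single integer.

Answer: 0

Derivation:
Op 1: place BN@(1,4)
Op 2: place BB@(4,5)
Op 3: remove (4,5)
Op 4: remove (1,4)
Op 5: place WQ@(2,4)
Op 6: place BN@(0,0)
Op 7: remove (0,0)
Per-piece attacks for B:
Union (0 distinct): (none)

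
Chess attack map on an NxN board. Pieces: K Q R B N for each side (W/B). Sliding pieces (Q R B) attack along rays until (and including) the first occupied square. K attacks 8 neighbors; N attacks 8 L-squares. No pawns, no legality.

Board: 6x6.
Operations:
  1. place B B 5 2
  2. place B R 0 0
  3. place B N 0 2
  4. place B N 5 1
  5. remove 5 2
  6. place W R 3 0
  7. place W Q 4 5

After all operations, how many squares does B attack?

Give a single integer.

Op 1: place BB@(5,2)
Op 2: place BR@(0,0)
Op 3: place BN@(0,2)
Op 4: place BN@(5,1)
Op 5: remove (5,2)
Op 6: place WR@(3,0)
Op 7: place WQ@(4,5)
Per-piece attacks for B:
  BR@(0,0): attacks (0,1) (0,2) (1,0) (2,0) (3,0) [ray(0,1) blocked at (0,2); ray(1,0) blocked at (3,0)]
  BN@(0,2): attacks (1,4) (2,3) (1,0) (2,1)
  BN@(5,1): attacks (4,3) (3,2) (3,0)
Union (10 distinct): (0,1) (0,2) (1,0) (1,4) (2,0) (2,1) (2,3) (3,0) (3,2) (4,3)

Answer: 10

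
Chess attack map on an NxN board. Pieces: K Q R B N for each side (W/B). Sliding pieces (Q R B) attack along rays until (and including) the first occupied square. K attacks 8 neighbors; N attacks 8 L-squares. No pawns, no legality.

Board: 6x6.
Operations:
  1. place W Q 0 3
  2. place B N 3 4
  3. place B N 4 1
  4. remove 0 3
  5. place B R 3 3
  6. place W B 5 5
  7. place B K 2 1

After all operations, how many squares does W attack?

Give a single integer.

Op 1: place WQ@(0,3)
Op 2: place BN@(3,4)
Op 3: place BN@(4,1)
Op 4: remove (0,3)
Op 5: place BR@(3,3)
Op 6: place WB@(5,5)
Op 7: place BK@(2,1)
Per-piece attacks for W:
  WB@(5,5): attacks (4,4) (3,3) [ray(-1,-1) blocked at (3,3)]
Union (2 distinct): (3,3) (4,4)

Answer: 2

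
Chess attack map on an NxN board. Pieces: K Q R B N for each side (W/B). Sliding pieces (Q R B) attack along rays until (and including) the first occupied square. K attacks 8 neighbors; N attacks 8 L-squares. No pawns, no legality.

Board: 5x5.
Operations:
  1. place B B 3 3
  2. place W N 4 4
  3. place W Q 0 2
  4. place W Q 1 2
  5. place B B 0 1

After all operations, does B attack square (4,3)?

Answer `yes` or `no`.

Op 1: place BB@(3,3)
Op 2: place WN@(4,4)
Op 3: place WQ@(0,2)
Op 4: place WQ@(1,2)
Op 5: place BB@(0,1)
Per-piece attacks for B:
  BB@(0,1): attacks (1,2) (1,0) [ray(1,1) blocked at (1,2)]
  BB@(3,3): attacks (4,4) (4,2) (2,4) (2,2) (1,1) (0,0) [ray(1,1) blocked at (4,4)]
B attacks (4,3): no

Answer: no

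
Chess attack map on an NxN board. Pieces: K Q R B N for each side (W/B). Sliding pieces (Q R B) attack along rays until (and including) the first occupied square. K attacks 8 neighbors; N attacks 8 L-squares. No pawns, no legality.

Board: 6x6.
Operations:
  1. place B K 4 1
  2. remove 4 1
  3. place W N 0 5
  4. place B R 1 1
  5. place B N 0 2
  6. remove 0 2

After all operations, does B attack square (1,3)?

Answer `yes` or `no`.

Answer: yes

Derivation:
Op 1: place BK@(4,1)
Op 2: remove (4,1)
Op 3: place WN@(0,5)
Op 4: place BR@(1,1)
Op 5: place BN@(0,2)
Op 6: remove (0,2)
Per-piece attacks for B:
  BR@(1,1): attacks (1,2) (1,3) (1,4) (1,5) (1,0) (2,1) (3,1) (4,1) (5,1) (0,1)
B attacks (1,3): yes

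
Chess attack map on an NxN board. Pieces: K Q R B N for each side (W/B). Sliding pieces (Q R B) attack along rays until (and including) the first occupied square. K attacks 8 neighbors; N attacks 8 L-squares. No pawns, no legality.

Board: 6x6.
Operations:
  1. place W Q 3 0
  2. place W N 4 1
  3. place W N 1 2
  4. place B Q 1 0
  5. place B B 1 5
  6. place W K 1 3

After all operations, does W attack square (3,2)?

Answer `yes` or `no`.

Op 1: place WQ@(3,0)
Op 2: place WN@(4,1)
Op 3: place WN@(1,2)
Op 4: place BQ@(1,0)
Op 5: place BB@(1,5)
Op 6: place WK@(1,3)
Per-piece attacks for W:
  WN@(1,2): attacks (2,4) (3,3) (0,4) (2,0) (3,1) (0,0)
  WK@(1,3): attacks (1,4) (1,2) (2,3) (0,3) (2,4) (2,2) (0,4) (0,2)
  WQ@(3,0): attacks (3,1) (3,2) (3,3) (3,4) (3,5) (4,0) (5,0) (2,0) (1,0) (4,1) (2,1) (1,2) [ray(-1,0) blocked at (1,0); ray(1,1) blocked at (4,1); ray(-1,1) blocked at (1,2)]
  WN@(4,1): attacks (5,3) (3,3) (2,2) (2,0)
W attacks (3,2): yes

Answer: yes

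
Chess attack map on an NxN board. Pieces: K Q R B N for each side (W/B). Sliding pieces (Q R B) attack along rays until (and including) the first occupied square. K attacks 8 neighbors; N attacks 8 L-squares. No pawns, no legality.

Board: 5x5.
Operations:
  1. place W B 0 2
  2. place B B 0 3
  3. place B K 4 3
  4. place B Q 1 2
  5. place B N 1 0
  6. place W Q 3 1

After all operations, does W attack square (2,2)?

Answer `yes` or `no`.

Answer: yes

Derivation:
Op 1: place WB@(0,2)
Op 2: place BB@(0,3)
Op 3: place BK@(4,3)
Op 4: place BQ@(1,2)
Op 5: place BN@(1,0)
Op 6: place WQ@(3,1)
Per-piece attacks for W:
  WB@(0,2): attacks (1,3) (2,4) (1,1) (2,0)
  WQ@(3,1): attacks (3,2) (3,3) (3,4) (3,0) (4,1) (2,1) (1,1) (0,1) (4,2) (4,0) (2,2) (1,3) (0,4) (2,0)
W attacks (2,2): yes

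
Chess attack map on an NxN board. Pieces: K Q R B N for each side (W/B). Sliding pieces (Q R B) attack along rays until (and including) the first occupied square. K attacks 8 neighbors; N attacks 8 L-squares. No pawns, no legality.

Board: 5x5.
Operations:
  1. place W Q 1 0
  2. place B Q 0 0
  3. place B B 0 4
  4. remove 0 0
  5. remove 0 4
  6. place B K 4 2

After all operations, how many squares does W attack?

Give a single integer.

Answer: 12

Derivation:
Op 1: place WQ@(1,0)
Op 2: place BQ@(0,0)
Op 3: place BB@(0,4)
Op 4: remove (0,0)
Op 5: remove (0,4)
Op 6: place BK@(4,2)
Per-piece attacks for W:
  WQ@(1,0): attacks (1,1) (1,2) (1,3) (1,4) (2,0) (3,0) (4,0) (0,0) (2,1) (3,2) (4,3) (0,1)
Union (12 distinct): (0,0) (0,1) (1,1) (1,2) (1,3) (1,4) (2,0) (2,1) (3,0) (3,2) (4,0) (4,3)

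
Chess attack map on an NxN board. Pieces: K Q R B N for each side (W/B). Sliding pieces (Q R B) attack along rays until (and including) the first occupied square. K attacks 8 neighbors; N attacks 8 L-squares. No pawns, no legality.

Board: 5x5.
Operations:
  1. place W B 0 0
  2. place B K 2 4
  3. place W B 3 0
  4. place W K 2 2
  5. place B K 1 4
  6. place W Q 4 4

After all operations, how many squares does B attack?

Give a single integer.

Answer: 8

Derivation:
Op 1: place WB@(0,0)
Op 2: place BK@(2,4)
Op 3: place WB@(3,0)
Op 4: place WK@(2,2)
Op 5: place BK@(1,4)
Op 6: place WQ@(4,4)
Per-piece attacks for B:
  BK@(1,4): attacks (1,3) (2,4) (0,4) (2,3) (0,3)
  BK@(2,4): attacks (2,3) (3,4) (1,4) (3,3) (1,3)
Union (8 distinct): (0,3) (0,4) (1,3) (1,4) (2,3) (2,4) (3,3) (3,4)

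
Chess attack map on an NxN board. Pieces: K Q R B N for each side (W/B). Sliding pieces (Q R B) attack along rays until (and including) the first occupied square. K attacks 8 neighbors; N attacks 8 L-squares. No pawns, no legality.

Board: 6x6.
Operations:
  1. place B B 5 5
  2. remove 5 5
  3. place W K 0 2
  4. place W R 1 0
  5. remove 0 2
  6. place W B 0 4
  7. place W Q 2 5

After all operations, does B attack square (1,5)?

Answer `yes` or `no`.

Op 1: place BB@(5,5)
Op 2: remove (5,5)
Op 3: place WK@(0,2)
Op 4: place WR@(1,0)
Op 5: remove (0,2)
Op 6: place WB@(0,4)
Op 7: place WQ@(2,5)
Per-piece attacks for B:
B attacks (1,5): no

Answer: no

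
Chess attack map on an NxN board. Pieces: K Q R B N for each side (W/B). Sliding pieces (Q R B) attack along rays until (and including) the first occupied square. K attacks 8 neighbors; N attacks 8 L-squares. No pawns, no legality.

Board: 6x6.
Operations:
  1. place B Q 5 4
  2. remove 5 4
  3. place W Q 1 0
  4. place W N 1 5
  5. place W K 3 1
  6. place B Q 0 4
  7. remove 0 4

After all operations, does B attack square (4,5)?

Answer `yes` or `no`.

Op 1: place BQ@(5,4)
Op 2: remove (5,4)
Op 3: place WQ@(1,0)
Op 4: place WN@(1,5)
Op 5: place WK@(3,1)
Op 6: place BQ@(0,4)
Op 7: remove (0,4)
Per-piece attacks for B:
B attacks (4,5): no

Answer: no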